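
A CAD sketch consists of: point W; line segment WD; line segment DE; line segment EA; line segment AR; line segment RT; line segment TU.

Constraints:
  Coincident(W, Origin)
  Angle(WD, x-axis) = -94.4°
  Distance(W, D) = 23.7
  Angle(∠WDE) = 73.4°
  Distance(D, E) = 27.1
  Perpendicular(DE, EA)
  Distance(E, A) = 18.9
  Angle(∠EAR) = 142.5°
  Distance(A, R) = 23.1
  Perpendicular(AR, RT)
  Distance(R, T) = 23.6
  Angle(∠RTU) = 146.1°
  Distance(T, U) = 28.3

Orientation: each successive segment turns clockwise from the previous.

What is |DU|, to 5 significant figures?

15.236

W is at the origin; WD runs at -94.4° with length 23.7, so D = (-1.8182, -23.630). ∠WDE = 73.4° gives DE at 159.00° from the x-axis; with |DE| = 27.1, E = (-27.118, -13.918). The perpendicularity gives EA at right angles to DE, so EA runs at 69.000°; with |EA| = 18.9, A = (-20.345, 3.7263). ∠EAR = 142.5° gives AR at 31.500° from the x-axis; with |AR| = 23.1, R = (-0.64913, 15.796). The perpendicularity gives RT at right angles to AR, so RT runs at -58.500°; with |RT| = 23.6, T = (11.682, -4.3263). ∠RTU = 146.1° gives TU at -92.400° from the x-axis; with |TU| = 28.3, U = (10.497, -32.601). Then |DU| = |U − D| = 15.236.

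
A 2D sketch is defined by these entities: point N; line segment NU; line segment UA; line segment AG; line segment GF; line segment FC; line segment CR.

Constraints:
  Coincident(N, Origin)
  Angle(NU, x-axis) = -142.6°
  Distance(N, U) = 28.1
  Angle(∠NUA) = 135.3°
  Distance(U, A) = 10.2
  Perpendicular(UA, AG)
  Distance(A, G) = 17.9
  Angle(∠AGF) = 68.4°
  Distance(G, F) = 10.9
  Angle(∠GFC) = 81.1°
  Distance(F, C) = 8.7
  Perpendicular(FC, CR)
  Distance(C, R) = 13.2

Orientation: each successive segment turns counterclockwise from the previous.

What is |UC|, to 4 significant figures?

7.806

N is at the origin; NU runs at -142.6° with length 28.1, so U = (-22.32, -17.07). ∠NUA = 135.3° gives UA at -97.90° from the x-axis; with |UA| = 10.2, A = (-23.72, -27.17). UA is perpendicular to AG, so AG runs at -7.900°; with |AG| = 17.9, G = (-5.995, -29.63). ∠AGF = 68.4° gives GF at 103.7° from the x-axis; with |GF| = 10.9, F = (-8.576, -19.04). ∠GFC = 81.1° gives FC at -157.4° from the x-axis; with |FC| = 8.7, C = (-16.61, -22.38). Then |UC| = |C − U| = 7.806.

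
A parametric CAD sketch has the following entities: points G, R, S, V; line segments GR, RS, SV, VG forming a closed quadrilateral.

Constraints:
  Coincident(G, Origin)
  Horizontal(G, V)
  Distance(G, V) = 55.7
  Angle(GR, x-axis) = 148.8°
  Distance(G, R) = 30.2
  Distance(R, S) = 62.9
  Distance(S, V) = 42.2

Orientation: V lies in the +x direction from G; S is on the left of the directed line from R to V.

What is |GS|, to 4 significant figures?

49.30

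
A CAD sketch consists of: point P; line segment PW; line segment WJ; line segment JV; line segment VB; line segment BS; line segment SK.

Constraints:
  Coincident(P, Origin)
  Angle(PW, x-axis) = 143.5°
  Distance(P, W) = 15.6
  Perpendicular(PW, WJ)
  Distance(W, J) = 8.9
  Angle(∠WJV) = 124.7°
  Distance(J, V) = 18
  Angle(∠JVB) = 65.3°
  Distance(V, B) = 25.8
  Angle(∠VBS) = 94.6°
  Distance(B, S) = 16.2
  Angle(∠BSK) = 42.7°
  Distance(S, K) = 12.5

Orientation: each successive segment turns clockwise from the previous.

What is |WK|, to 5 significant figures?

10.356

P is at the origin; PW runs at 143.5° with length 15.6, so W = (-12.540, 9.2792). PW is perpendicular to WJ, so WJ runs at 53.500°; with |WJ| = 8.9, J = (-7.2462, 16.434). ∠WJV = 124.7° gives JV at -1.8000° from the x-axis; with |JV| = 18.0, V = (10.745, 15.868). ∠JVB = 65.3° gives VB at -116.50° from the x-axis; with |VB| = 25.8, B = (-0.76703, -7.2211). ∠VBS = 94.6° gives BS at 158.10° from the x-axis; with |BS| = 16.2, S = (-15.798, -1.1787). ∠BSK = 42.7° gives SK at 20.800° from the x-axis; with |SK| = 12.5, K = (-4.1127, 3.2601). Then |WK| = |K − W| = 10.356.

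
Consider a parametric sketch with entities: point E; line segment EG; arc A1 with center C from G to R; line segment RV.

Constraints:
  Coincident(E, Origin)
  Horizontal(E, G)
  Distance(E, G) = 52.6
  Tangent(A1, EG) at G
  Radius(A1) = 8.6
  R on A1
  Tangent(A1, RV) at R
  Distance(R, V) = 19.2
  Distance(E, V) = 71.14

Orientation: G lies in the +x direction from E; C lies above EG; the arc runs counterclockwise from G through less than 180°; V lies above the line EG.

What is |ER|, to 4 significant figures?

61.01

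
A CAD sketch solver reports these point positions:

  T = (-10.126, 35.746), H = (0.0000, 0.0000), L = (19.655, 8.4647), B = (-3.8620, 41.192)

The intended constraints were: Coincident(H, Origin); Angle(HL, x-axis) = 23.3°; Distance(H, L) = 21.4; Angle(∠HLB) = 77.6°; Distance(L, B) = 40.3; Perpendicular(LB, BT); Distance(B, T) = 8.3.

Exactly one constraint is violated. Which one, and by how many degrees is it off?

Perpendicular(LB, BT) — off by 5.30°.

H = (0.00, 0.00) ✓; HL at 23.30° ✓; |HL| = 21.40 ✓; ∠HLB = 77.60° ✓; |LB| = 40.30 ✓; ∠(LB, BT) = 95.30° ✗; |BT| = 8.300 ✓.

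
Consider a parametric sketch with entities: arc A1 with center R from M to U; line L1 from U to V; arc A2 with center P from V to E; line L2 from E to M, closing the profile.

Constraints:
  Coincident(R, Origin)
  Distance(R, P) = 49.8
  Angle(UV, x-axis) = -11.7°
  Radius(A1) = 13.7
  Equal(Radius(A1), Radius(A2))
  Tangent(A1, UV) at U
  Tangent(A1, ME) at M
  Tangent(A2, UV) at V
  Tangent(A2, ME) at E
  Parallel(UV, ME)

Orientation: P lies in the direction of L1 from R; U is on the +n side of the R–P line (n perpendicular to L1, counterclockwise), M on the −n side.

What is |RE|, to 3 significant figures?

51.7

Tangency of A1 to both parallel lines with radius 13.7 puts U and M at R ± 13.7·n: U = (2.78, 13.4), M = (-2.78, -13.4). Equal radii place V and E the same way about P: V = P + 13.7·n = (51.5, 3.32), E = P − 13.7·n = (46.0, -23.5). Then |RE| = |E − R| = 51.7.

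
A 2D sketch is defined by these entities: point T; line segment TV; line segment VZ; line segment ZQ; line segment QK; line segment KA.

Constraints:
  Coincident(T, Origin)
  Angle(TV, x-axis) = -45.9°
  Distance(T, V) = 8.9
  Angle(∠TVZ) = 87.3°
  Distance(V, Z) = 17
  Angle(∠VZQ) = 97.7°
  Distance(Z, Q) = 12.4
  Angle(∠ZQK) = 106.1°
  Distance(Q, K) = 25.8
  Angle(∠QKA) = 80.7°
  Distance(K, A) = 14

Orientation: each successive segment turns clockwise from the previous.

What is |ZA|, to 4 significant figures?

27.04

T is at the origin; TV runs at -45.9° with length 8.9, so V = (6.194, -6.391). ∠TVZ = 87.3° gives VZ at -138.6° from the x-axis; with |VZ| = 17.0, Z = (-6.558, -17.63). ∠VZQ = 97.7° gives ZQ at 139.1° from the x-axis; with |ZQ| = 12.4, Q = (-15.93, -9.515). ∠ZQK = 106.1° gives QK at 65.20° from the x-axis; with |QK| = 25.8, K = (-5.109, 13.91). ∠QKA = 80.7° gives KA at -34.10° from the x-axis; with |KA| = 14.0, A = (6.484, 6.057). Then |ZA| = |A − Z| = 27.04.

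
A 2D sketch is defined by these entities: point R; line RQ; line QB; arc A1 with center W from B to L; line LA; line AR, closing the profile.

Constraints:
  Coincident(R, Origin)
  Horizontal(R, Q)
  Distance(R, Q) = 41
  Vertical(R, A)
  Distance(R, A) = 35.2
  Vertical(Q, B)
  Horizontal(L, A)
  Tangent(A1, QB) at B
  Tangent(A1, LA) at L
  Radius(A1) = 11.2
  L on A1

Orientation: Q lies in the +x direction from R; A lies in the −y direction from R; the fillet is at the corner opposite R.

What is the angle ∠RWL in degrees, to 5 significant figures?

128.85°

R is at the origin; RQ is horizontal with |RQ| = 41.0 and Q on the +x side, so Q = (41.000, 0.0000). R and A share the same x with |RA| = 35.2 and A on the −y side, so A = (0.0000, -35.200). The virtual corner opposite R is at (41.000, -35.200). Tangency of A1 to QB means the radius WB is perpendicular to QB and the tangent condition forces WL to be normal to LA, with radius 11.2, so the center W sits 11.2 in from both sides at W = (29.800, -24.000). That places the tangent points at B = (41.000, -24.000) on QB and L = (29.800, -35.200) on LA. Then cos ∠RWL = WR·WL / (|WR||WL|), giving 128.85°.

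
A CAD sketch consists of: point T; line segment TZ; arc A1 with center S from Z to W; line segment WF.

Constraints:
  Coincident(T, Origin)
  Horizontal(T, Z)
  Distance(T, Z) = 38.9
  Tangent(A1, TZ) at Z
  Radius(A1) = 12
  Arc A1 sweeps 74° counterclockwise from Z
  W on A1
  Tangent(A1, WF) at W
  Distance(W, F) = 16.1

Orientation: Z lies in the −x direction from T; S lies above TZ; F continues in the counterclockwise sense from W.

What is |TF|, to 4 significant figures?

33.31

T is at the origin; T and Z share the same y with |TZ| = 38.9 and Z on the −x side, so Z = (-38.90, 0.000). The tangent condition forces SZ to be normal to TZ, so S = Z + (0, 12) = (-38.90, 12.00). On A1, Z sits at bearing -90° from S; a 74° counterclockwise sweep puts W at bearing -16°, so W = S + 12.0·(cos -16°, sin -16°) = (-27.36, 8.692). A1 meets WF tangentially, so SW is at right angles to WF, so WF runs along (−sin -16°, cos -16°); with |WF| = 16.1, F = (-22.93, 24.17). Then |TF| = |F − T| = 33.31.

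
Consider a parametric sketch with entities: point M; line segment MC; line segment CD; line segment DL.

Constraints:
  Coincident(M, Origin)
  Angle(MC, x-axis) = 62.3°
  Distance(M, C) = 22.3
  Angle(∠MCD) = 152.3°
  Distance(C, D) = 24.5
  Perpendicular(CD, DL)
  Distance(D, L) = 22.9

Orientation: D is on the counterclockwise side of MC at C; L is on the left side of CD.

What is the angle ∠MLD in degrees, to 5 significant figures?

74.183°

M is at the origin; MC runs at 62.3° with length 22.3, so C = 22.3·(cos 62.3°, sin 62.3°) = (10.366, 19.744). ∠MCD = 152.3°, so CD runs at 62.3° + (180° − 152.3°) = 90.000° from the x-axis; with |CD| = 24.5, D = C + 24.5·(cos 90.000°, sin 90.000°) = (10.366, 44.244). CD is perpendicular to DL; with |DL| = 22.9 on the left of CD, L = D + 22.9·(-1.0000, 6.1232e-17) = (-12.534, 44.244). Then cos ∠MLD = LM·LD / (|LM||LD|), giving 74.183°.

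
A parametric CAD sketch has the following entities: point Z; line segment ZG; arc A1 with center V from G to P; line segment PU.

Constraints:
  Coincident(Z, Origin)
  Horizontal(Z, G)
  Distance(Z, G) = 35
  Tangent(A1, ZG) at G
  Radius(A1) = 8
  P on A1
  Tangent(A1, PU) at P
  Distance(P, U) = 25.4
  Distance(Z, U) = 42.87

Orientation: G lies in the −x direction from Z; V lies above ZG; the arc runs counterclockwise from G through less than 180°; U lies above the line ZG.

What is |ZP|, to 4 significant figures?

28.15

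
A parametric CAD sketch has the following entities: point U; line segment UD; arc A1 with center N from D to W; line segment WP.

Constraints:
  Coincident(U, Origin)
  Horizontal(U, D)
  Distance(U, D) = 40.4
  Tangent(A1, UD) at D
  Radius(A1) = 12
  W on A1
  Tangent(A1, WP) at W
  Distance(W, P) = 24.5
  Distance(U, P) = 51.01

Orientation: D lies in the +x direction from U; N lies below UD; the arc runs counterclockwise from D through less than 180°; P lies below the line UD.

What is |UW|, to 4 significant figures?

32.06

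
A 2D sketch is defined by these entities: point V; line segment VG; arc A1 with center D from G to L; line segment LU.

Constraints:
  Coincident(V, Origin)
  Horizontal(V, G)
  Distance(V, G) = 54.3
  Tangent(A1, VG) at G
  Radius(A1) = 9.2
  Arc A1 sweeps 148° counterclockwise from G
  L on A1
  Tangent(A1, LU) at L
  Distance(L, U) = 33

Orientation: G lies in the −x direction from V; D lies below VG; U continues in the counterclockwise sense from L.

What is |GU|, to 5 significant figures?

41.516

V is at the origin; VG is horizontal with |VG| = 54.3 and G on the −x side, so G = (-54.300, 0.0000). The tangent condition forces DG to be normal to VG, so D = G + (0, -9.2) = (-54.300, -9.2000). On A1, G sits at bearing 90° from D; a 148° counterclockwise sweep puts L at bearing 238°, so L = D + 9.2·(cos 238°, sin 238°) = (-59.175, -17.002). Since A1 is tangent to LU there, DL ⟂ LU, so LU runs along (−sin 238°, cos 238°); with |LU| = 33.0, U = (-31.190, -34.489). Then |GU| = |U − G| = 41.516.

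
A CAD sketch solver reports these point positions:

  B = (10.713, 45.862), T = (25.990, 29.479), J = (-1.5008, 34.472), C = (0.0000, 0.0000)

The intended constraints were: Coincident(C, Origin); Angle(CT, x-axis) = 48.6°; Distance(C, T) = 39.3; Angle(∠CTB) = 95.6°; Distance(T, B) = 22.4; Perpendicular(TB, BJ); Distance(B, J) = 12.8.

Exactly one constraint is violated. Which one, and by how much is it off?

Distance(B, J) = 12.8 — off by 3.90.

C = (0.00, 0.00) ✓; CT at 48.60° ✓; |CT| = 39.30 ✓; ∠CTB = 95.60° ✓; |TB| = 22.40 ✓; ∠(TB, BJ) = 90.00° ✓; |BJ| = 16.70 ✗.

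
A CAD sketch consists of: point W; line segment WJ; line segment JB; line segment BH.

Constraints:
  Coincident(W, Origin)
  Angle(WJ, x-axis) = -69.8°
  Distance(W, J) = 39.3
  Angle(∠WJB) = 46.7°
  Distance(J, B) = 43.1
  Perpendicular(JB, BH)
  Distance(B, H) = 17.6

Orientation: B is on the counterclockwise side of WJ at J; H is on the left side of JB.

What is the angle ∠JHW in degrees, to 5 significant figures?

56.480°

W is at the origin; WJ runs at -69.8° with length 39.3, so J = 39.3·(cos -69.8°, sin -69.8°) = (13.570, -36.883). ∠WJB = 46.7°, so JB runs at -69.8° + (180° − 46.7°) = 63.500° from the x-axis; with |JB| = 43.1, B = J + 43.1·(cos 63.500°, sin 63.500°) = (32.801, 1.6889). JB ⟂ BH; with |BH| = 17.6 on the left of JB, H = B + 17.6·(-0.89493, 0.44620) = (17.051, 9.5420). Then cos ∠JHW = HJ·HW / (|HJ||HW|), giving 56.480°.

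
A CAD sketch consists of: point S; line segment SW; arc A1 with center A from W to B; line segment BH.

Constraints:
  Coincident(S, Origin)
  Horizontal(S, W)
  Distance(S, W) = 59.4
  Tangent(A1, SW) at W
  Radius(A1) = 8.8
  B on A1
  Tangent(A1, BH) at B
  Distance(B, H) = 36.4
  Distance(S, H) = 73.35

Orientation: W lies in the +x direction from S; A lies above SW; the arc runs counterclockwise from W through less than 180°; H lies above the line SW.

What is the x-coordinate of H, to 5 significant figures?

56.995

Checks: S.y = 0.00, W.y = 0.00 ✓; |AB| = 8.800 ✓; ∠(AB, BH) = 90.00° ✓; |BH| = 36.40 ✓; |SH| = 73.35 ✓.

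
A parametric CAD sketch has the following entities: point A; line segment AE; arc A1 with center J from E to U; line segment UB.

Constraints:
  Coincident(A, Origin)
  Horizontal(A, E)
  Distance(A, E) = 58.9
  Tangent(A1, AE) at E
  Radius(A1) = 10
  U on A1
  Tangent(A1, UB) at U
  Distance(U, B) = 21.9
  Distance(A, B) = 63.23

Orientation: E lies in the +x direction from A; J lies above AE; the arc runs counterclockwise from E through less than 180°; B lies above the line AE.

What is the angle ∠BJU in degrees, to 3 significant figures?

65.5°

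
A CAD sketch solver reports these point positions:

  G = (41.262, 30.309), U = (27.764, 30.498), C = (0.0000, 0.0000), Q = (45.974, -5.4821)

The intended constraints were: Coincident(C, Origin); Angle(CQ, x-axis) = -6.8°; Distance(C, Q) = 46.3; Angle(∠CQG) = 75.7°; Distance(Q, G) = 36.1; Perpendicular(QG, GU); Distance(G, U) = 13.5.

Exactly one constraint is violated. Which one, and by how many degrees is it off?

Perpendicular(QG, GU) — off by 8.30°.

C = (0.00, 0.00) ✓; CQ at -6.800° ✓; |CQ| = 46.30 ✓; ∠CQG = 75.70° ✓; |QG| = 36.10 ✓; ∠(QG, GU) = 81.70° ✗; |GU| = 13.50 ✓.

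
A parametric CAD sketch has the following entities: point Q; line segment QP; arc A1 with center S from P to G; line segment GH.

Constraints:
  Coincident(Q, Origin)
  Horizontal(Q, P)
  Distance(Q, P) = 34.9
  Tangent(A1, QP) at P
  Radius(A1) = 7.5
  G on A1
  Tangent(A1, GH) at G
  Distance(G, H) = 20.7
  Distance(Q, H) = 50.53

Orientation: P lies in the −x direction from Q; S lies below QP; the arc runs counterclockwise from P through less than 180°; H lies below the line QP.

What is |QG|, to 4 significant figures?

43.09

Checks: Q.y = 0.00, P.y = 0.00 ✓; |SG| = 7.500 ✓; ∠(SG, GH) = 90.00° ✓; |GH| = 20.70 ✓; |QH| = 50.53 ✓.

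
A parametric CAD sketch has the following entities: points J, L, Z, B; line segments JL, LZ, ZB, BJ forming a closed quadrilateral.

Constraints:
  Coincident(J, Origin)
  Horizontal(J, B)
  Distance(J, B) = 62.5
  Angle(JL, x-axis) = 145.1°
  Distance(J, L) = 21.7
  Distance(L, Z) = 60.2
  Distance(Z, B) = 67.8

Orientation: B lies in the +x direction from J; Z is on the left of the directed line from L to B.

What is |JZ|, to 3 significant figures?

60.7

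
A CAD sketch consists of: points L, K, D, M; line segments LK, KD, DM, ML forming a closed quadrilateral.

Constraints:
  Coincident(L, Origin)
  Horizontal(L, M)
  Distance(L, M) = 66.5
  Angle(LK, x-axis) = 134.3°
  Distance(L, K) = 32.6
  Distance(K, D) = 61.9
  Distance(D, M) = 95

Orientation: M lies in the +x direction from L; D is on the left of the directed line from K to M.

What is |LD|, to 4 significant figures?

76.69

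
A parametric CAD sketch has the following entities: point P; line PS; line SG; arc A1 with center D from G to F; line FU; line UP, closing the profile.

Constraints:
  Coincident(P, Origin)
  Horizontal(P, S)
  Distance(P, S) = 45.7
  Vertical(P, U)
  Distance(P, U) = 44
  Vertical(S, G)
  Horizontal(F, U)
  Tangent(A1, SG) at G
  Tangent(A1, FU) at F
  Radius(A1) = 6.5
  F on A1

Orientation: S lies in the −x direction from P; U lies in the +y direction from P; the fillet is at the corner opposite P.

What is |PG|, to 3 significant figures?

59.1

The virtual corner opposite P is at (-45.7, 44.0). Since A1 is tangent to SG there, DG ⟂ SG and tangency of A1 to FU means the radius DF is perpendicular to FU, with radius 6.5, so the center D sits 6.5 in from both sides at D = (-39.2, 37.5). That places the tangent points at G = (-45.7, 37.5) on SG and F = (-39.2, 44.0) on FU. Then |PG| = |G − P| = 59.1.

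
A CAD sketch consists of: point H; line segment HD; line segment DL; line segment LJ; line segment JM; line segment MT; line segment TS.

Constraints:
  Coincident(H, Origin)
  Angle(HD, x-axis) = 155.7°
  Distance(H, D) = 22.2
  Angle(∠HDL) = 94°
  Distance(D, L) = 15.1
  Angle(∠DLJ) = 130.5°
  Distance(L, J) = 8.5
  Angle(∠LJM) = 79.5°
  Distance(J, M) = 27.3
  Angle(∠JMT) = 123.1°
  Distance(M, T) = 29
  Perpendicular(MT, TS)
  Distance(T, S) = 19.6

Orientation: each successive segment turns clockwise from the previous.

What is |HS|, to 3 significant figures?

37.5

∠JMT = 123.1° gives MT at -137° from the x-axis; with |MT| = 29.0, T = (-23.7, -20.4). The perpendicularity gives TS at right angles to MT, so TS runs at 133°; with |TS| = 19.6, S = (-37.0, -6.00). Then |HS| = |S − H| = 37.5.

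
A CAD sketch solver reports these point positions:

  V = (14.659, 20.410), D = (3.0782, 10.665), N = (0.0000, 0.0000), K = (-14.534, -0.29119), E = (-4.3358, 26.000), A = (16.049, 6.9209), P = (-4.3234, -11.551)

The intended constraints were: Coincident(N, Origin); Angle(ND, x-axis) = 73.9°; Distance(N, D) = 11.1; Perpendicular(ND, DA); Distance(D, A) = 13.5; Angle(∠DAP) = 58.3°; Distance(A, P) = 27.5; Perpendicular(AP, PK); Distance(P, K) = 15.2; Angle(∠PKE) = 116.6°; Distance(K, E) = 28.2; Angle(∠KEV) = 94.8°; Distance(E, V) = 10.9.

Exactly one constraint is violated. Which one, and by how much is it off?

Distance(E, V) = 10.9 — off by 8.90.

N = (0.00, 0.00) ✓; ND at 73.90° ✓; |ND| = 11.10 ✓; ∠(ND, DA) = 90.00° ✓; |DA| = 13.50 ✓; ∠DAP = 58.30° ✓; |AP| = 27.50 ✓; ∠(AP, PK) = 90.00° ✓; |PK| = 15.20 ✓; ∠PKE = 116.6° ✓; |KE| = 28.20 ✓; ∠KEV = 94.80° ✓; |EV| = 19.80 ✗.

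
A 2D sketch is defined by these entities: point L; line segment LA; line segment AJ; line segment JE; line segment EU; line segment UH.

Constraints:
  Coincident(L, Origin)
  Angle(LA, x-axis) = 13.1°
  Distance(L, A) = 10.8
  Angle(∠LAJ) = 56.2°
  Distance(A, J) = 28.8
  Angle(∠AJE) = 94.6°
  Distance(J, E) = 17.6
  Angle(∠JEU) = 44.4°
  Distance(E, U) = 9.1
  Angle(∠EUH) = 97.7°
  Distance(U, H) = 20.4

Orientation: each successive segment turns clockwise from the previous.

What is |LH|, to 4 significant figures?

31.99

L is at the origin; LA runs at 13.1° with length 10.8, so A = (10.52, 2.448). ∠LAJ = 56.2° gives AJ at -110.7° from the x-axis; with |AJ| = 28.8, J = (0.3389, -24.49). ∠AJE = 94.6° gives JE at 163.9° from the x-axis; with |JE| = 17.6, E = (-16.57, -19.61). ∠JEU = 44.4° gives EU at 28.30° from the x-axis; with |EU| = 9.1, U = (-8.559, -15.30). ∠EUH = 97.7° gives UH at -54.00° from the x-axis; with |UH| = 20.4, H = (3.432, -31.80). Then |LH| = |H − L| = 31.99.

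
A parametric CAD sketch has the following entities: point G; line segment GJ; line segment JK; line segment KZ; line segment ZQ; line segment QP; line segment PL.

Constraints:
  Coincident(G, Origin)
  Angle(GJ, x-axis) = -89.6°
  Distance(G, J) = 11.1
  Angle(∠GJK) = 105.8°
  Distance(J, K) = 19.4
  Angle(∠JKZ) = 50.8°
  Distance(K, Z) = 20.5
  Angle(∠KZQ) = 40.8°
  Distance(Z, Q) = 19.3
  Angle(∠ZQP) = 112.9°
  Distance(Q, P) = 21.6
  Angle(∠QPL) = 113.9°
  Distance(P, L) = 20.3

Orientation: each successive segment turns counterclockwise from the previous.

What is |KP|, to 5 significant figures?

13.813

G is at the origin; GJ runs at -89.6° with length 11.1, so J = (0.077492, -11.100). ∠GJK = 105.8° gives JK at -15.400° from the x-axis; with |JK| = 19.4, K = (18.781, -16.252). ∠JKZ = 50.8° gives KZ at 113.80° from the x-axis; with |KZ| = 20.5, Z = (10.508, 2.5052). ∠KZQ = 40.8° gives ZQ at -107.00° from the x-axis; with |ZQ| = 19.3, Q = (4.8655, -15.952). ∠ZQP = 112.9° gives QP at -39.900° from the x-axis; with |QP| = 21.6, P = (21.436, -29.807). Then |KP| = |P − K| = 13.813.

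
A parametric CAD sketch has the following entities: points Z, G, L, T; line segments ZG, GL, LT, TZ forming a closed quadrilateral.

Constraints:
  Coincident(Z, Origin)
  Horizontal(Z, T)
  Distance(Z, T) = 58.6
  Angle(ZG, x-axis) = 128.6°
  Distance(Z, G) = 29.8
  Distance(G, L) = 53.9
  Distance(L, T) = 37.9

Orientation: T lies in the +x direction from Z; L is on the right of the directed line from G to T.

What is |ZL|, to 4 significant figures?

25.31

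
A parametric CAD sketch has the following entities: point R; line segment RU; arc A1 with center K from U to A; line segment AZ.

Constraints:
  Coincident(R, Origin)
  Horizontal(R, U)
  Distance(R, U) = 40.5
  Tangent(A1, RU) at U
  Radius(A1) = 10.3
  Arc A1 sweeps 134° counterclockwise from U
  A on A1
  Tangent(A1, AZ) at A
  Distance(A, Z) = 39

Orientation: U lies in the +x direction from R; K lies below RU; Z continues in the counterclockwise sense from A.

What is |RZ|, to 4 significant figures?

75.45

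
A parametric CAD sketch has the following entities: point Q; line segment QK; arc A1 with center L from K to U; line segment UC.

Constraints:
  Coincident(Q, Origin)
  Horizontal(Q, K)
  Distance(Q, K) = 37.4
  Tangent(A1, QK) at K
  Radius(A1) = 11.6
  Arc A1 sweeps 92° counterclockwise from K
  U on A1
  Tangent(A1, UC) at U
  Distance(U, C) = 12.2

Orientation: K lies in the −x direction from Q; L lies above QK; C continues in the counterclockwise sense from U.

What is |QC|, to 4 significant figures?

35.69

Q is at the origin; Q and K share the same y with |QK| = 37.4 and K on the −x side, so K = (-37.40, 0.000). Since A1 is tangent to QK there, LK ⟂ QK, so L = K + (0, 11.6) = (-37.40, 11.60). On A1, K sits at bearing -90° from L; a 92° counterclockwise sweep puts U at bearing 2°, so U = L + 11.6·(cos 2°, sin 2°) = (-25.81, 12.00). The tangent condition forces LU to be normal to UC, so UC runs along (−sin 2°, cos 2°); with |UC| = 12.2, C = (-26.23, 24.20). Then |QC| = |C − Q| = 35.69.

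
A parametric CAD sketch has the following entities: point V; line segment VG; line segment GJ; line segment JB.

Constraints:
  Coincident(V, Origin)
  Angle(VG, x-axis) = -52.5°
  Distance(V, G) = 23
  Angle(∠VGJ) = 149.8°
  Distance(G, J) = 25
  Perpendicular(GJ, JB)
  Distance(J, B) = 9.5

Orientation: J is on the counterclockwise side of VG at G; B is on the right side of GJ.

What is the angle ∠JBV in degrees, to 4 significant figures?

64.85°

∠VGJ = 149.8°, so GJ runs at -52.5° + (180° − 149.8°) = -22.30° from the x-axis; with |GJ| = 25.0, J = G + 25.0·(cos -22.30°, sin -22.30°) = (37.13, -27.73). GJ is perpendicular to JB; with |JB| = 9.5 on the right of GJ, B = J + 9.5·(-0.3795, -0.9252) = (33.53, -36.52). Then cos ∠JBV = BJ·BV / (|BJ||BV|), giving 64.85°.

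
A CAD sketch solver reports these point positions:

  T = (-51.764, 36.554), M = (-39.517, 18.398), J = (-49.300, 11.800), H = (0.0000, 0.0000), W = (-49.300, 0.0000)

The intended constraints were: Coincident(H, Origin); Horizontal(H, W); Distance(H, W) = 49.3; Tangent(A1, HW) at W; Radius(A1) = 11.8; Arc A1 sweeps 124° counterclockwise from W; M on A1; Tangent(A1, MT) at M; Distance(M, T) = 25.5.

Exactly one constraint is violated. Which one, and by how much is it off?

Distance(M, T) = 25.5 — off by 3.60.

H = (0.00, 0.00) ✓; H.y = 0.00, W.y = 0.00 ✓; |HW| = 49.30 ✓; ∠(JW, WH) = 90.00° ✓; |JW| = 11.80 ✓; bearing(J→M) − bearing(J→W) = 124.0° ✓; |JM| = 11.80 ✓; ∠(JM, MT) = 90.00° ✓; |MT| = 21.90 ✗.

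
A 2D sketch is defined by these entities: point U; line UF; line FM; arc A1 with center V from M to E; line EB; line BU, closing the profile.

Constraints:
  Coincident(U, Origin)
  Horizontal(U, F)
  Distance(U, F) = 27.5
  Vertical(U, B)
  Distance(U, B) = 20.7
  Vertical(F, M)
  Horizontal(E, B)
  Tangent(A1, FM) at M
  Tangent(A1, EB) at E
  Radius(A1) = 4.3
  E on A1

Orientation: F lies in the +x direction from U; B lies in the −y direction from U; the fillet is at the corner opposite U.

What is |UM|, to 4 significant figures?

32.02

The virtual corner opposite U is at (27.50, -20.70). The tangent condition forces VM to be normal to FM and tangency of A1 to EB means the radius VE is perpendicular to EB, with radius 4.3, so the center V sits 4.3 in from both sides at V = (23.20, -16.40). That places the tangent points at M = (27.50, -16.40) on FM and E = (23.20, -20.70) on EB. Then |UM| = |M − U| = 32.02.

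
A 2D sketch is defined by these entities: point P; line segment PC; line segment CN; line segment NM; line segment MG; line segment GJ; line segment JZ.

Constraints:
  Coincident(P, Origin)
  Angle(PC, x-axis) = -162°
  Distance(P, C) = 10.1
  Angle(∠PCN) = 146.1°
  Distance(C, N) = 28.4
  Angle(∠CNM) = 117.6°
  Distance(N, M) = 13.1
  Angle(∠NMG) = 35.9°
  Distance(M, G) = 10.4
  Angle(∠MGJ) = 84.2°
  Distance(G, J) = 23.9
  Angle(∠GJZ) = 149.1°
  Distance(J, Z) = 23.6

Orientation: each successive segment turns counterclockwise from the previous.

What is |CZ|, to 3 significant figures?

63.6

P is at the origin; PC runs at -162.0° with length 10.1, so C = (-9.61, -3.12). ∠PCN = 146.1° gives CN at -128° from the x-axis; with |CN| = 28.4, N = (-27.1, -25.5). ∠CNM = 117.6° gives NM at -65.7° from the x-axis; with |NM| = 13.1, M = (-21.7, -37.4). ∠NMG = 35.9° gives MG at 78.4° from the x-axis; with |MG| = 10.4, G = (-19.6, -27.2). ∠MGJ = 84.2° gives GJ at 174° from the x-axis; with |GJ| = 23.9, J = (-43.4, -24.8). ∠GJZ = 149.1° gives JZ at -155° from the x-axis; with |JZ| = 23.6, Z = (-64.8, -34.8). Then |CZ| = |Z − C| = 63.6.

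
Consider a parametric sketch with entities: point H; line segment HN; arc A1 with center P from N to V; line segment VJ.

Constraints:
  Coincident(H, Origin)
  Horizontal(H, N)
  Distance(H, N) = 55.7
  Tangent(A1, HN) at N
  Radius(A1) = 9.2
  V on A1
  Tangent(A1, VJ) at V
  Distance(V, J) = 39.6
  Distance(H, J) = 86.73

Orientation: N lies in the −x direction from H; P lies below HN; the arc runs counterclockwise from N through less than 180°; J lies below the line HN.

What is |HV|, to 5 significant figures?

65.040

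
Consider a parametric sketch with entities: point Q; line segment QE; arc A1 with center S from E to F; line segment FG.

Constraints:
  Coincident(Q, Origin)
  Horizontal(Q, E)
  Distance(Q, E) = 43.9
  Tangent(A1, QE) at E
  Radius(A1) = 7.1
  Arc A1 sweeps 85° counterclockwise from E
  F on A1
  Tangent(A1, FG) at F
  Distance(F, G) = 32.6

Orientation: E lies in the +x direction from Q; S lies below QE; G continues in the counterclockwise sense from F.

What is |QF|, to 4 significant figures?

37.39

Since A1 is tangent to QE there, SE ⟂ QE, so S = E + (0, -7.1) = (43.90, -7.100). On A1, E sits at bearing 90° from S; an 85° counterclockwise sweep puts F at bearing 175°, so F = S + 7.1·(cos 175°, sin 175°) = (36.83, -6.481). Then |QF| = |F − Q| = 37.39.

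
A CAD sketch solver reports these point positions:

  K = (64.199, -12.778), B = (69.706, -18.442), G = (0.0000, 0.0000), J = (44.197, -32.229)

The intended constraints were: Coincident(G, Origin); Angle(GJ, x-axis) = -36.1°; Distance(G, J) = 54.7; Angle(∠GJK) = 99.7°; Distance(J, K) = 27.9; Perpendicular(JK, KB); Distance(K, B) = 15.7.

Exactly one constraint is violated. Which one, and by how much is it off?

Distance(K, B) = 15.7 — off by 7.80.

G = (0.00, 0.00) ✓; GJ at -36.10° ✓; |GJ| = 54.70 ✓; ∠GJK = 99.70° ✓; |JK| = 27.90 ✓; ∠(JK, KB) = 90.01° ✓; |KB| = 7.900 ✗.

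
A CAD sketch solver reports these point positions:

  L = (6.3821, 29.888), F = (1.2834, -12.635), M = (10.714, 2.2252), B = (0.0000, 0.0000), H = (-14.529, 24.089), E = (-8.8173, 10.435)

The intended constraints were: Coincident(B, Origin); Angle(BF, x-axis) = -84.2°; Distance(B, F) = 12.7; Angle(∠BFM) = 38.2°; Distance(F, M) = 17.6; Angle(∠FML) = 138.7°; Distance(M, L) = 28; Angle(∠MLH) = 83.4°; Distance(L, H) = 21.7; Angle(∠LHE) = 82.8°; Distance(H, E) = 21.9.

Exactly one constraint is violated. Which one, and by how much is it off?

Distance(H, E) = 21.9 — off by 7.10.

B = (0.00, 0.00) ✓; BF at -84.20° ✓; |BF| = 12.70 ✓; ∠BFM = 38.20° ✓; |FM| = 17.60 ✓; ∠FML = 138.7° ✓; |ML| = 28.00 ✓; ∠MLH = 83.40° ✓; |LH| = 21.70 ✓; ∠LHE = 82.80° ✓; |HE| = 14.80 ✗.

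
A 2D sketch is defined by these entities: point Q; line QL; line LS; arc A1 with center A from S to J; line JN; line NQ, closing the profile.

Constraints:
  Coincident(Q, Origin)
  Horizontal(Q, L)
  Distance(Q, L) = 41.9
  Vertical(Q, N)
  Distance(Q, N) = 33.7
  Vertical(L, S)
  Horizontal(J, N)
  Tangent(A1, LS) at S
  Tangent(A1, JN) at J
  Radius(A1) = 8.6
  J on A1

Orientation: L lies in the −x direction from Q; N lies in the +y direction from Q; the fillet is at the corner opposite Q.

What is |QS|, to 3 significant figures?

48.8

Q is at the origin; QL is horizontal with |QL| = 41.9 and L on the −x side, so L = (-41.9, 0.00). Q and N share the same x with |QN| = 33.7 and N on the +y side, so N = (0.00, 33.7). The virtual corner opposite Q is at (-41.9, 33.7). A1 meets LS tangentially, so AS is at right angles to LS and the tangent condition forces AJ to be normal to JN, with radius 8.6, so the center A sits 8.6 in from both sides at A = (-33.3, 25.1). That places the tangent points at S = (-41.9, 25.1) on LS and J = (-33.3, 33.7) on JN. Then |QS| = |S − Q| = 48.8.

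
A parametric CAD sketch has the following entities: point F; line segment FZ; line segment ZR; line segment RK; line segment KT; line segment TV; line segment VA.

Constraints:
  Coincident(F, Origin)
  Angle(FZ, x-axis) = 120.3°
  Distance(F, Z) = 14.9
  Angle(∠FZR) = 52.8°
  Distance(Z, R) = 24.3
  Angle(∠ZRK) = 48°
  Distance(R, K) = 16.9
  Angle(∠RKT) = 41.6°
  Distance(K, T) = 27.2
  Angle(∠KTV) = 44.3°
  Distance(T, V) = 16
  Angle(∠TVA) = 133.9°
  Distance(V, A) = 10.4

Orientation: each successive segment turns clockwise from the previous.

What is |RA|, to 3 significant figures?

7.29

F is at the origin; FZ runs at 120.3° with length 14.9, so Z = (-7.52, 12.9). ∠FZR = 52.8° gives ZR at -6.90° from the x-axis; with |ZR| = 24.3, R = (16.6, 9.95). ∠ZRK = 48.0° gives RK at -139° from the x-axis; with |RK| = 16.9, K = (3.87, -1.16). ∠RKT = 41.6° gives KT at 82.7° from the x-axis; with |KT| = 27.2, T = (7.33, 25.8). ∠KTV = 44.3° gives TV at -53.0° from the x-axis; with |TV| = 16.0, V = (17.0, 13.0). ∠TVA = 133.9° gives VA at -99.1° from the x-axis; with |VA| = 10.4, A = (15.3, 2.77). Then |RA| = |A − R| = 7.29.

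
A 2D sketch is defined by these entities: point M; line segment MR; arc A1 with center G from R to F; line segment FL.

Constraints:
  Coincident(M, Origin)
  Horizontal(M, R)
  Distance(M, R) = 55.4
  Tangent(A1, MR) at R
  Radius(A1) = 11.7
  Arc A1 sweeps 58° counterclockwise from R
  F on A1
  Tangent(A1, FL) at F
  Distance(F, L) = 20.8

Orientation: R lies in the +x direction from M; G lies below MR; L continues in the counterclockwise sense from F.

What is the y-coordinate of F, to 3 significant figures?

-5.50

M is at the origin; M and R share the same y with |MR| = 55.4 and R on the +x side, so R = (55.4, 0.00). Since A1 is tangent to MR there, GR ⟂ MR, so G = R + (0, -11.7) = (55.4, -11.7). On A1, R sits at bearing 90° from G; a 58° counterclockwise sweep puts F at bearing 148°, so F = G + 11.7·(cos 148°, sin 148°) = (45.5, -5.50). So F.y = -5.50.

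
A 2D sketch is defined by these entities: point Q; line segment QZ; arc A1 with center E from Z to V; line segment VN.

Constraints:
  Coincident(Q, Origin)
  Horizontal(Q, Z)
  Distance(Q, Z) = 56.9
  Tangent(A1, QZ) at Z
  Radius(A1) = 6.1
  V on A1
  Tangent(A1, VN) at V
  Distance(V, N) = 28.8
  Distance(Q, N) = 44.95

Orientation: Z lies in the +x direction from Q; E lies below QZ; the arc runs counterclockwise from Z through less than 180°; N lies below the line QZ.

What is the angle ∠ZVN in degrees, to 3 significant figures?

152°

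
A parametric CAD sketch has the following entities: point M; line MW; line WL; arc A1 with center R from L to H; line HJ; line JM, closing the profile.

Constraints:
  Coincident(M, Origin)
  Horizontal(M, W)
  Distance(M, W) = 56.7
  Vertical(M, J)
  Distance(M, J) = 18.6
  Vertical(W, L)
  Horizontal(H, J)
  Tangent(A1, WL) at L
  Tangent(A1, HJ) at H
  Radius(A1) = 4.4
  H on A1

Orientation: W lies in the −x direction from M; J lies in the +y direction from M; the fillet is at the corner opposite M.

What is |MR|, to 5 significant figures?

54.193

M is at the origin; M and W share the same y with |MW| = 56.7 and W on the −x side, so W = (-56.700, 0.0000). MJ is vertical with |MJ| = 18.6 and J on the +y side, so J = (0.0000, 18.600). The virtual corner opposite M is at (-56.700, 18.600). Tangency of A1 to WL means the radius RL is perpendicular to WL and the tangent condition forces RH to be normal to HJ, with radius 4.4, so the center R sits 4.4 in from both sides at R = (-52.300, 14.200). Then |MR| = |R − M| = 54.193.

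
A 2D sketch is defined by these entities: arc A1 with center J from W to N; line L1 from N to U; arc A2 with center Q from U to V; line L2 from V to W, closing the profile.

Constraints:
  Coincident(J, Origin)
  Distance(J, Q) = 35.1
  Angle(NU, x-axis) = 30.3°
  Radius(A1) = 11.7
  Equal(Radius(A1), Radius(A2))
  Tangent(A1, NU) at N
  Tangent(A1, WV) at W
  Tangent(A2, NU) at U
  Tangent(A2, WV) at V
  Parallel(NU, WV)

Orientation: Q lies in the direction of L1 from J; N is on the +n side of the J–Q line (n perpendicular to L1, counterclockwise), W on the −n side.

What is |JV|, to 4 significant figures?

37.00

The slot axis is L1's direction at 30.3°, so u = (cos 30.3°, sin 30.3°) = (0.8634, 0.5045) and n = (−sin 30.3°, cos 30.3°) = (-0.5045, 0.8634). J is at the origin and Q lies 35.1 along u from J, so Q = 35.1·u = (30.31, 17.71). Tangency of A1 to both parallel lines with radius 11.7 puts N and W at J ± 11.7·n: N = (-5.903, 10.10), W = (5.903, -10.10). Equal radii place U and V the same way about Q: U = Q + 11.7·n = (24.40, 27.81), V = Q − 11.7·n = (36.21, 7.607). Then |JV| = |V − J| = 37.00.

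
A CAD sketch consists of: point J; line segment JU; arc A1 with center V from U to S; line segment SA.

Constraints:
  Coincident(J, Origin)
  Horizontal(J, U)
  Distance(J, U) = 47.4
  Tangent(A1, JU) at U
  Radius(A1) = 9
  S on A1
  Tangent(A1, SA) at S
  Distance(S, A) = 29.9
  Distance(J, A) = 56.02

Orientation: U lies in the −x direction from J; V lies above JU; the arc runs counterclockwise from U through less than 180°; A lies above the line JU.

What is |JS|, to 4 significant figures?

39.56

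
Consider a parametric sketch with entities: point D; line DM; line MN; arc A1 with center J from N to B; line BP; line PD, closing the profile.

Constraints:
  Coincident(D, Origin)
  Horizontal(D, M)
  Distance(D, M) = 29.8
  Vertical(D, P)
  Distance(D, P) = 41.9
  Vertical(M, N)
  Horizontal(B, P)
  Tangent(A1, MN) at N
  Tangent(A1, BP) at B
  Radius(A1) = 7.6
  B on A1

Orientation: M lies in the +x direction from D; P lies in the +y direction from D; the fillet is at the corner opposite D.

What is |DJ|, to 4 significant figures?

40.86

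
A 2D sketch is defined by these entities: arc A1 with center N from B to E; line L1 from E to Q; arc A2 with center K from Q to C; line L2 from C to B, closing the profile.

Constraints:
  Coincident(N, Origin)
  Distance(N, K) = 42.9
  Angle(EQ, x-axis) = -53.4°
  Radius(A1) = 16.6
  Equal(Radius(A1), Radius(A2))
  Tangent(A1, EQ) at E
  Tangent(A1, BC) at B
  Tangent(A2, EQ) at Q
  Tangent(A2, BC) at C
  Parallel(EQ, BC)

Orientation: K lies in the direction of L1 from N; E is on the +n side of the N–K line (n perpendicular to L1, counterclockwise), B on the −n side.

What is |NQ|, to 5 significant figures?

46.000

Tangency of A1 to both parallel lines with radius 16.6 puts E and B at N ± 16.6·n: E = (13.327, 9.8973), B = (-13.327, -9.8973). Equal radii place Q and C the same way about K: Q = K + 16.6·n = (38.905, -24.544), C = K − 16.6·n = (12.251, -44.338). Then |NQ| = |Q − N| = 46.000.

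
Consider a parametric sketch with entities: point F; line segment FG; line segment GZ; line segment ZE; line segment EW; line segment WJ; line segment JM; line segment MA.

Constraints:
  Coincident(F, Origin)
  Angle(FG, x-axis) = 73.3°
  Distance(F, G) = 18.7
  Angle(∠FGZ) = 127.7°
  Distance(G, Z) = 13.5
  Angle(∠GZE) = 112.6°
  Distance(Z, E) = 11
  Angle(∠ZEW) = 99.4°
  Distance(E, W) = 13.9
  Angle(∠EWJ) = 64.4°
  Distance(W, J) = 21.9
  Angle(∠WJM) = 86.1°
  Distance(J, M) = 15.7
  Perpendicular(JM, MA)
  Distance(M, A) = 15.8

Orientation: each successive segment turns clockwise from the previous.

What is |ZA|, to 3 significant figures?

12.6

F is at the origin; FG runs at 73.3° with length 18.7, so G = (5.37, 17.9). ∠FGZ = 127.7° gives GZ at 21.0° from the x-axis; with |GZ| = 13.5, Z = (18.0, 22.7). ∠GZE = 112.6° gives ZE at -46.4° from the x-axis; with |ZE| = 11.0, E = (25.6, 14.8). ∠ZEW = 99.4° gives EW at -127° from the x-axis; with |EW| = 13.9, W = (17.2, 3.68). ∠EWJ = 64.4° gives WJ at 117° from the x-axis; with |WJ| = 21.9, J = (7.12, 23.1). ∠WJM = 86.1° gives JM at 23.5° from the x-axis; with |JM| = 15.7, M = (21.5, 29.4). The perpendicularity gives MA at right angles to JM, so MA runs at -66.5°; with |MA| = 15.8, A = (27.8, 14.9). Then |ZA| = |A − Z| = 12.6.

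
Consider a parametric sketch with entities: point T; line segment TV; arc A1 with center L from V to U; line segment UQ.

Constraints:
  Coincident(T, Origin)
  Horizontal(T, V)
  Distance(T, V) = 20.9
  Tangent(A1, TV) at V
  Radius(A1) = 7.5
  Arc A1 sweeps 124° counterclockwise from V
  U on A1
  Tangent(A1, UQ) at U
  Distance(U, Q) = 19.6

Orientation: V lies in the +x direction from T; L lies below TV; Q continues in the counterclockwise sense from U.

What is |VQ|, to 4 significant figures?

28.34

T is at the origin; T and V share the same y with |TV| = 20.9 and V on the +x side, so V = (20.90, 0.000). The tangent condition forces LV to be normal to TV, so L = V + (0, -7.5) = (20.90, -7.500). On A1, V sits at bearing 90° from L; a 124° counterclockwise sweep puts U at bearing 214°, so U = L + 7.5·(cos 214°, sin 214°) = (14.68, -11.69). A1 meets UQ tangentially, so LU is at right angles to UQ, so UQ runs along (−sin 214°, cos 214°); with |UQ| = 19.6, Q = (25.64, -27.94). Then |VQ| = |Q − V| = 28.34.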